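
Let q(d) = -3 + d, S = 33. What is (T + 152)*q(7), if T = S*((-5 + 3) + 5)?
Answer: 1004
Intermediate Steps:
T = 99 (T = 33*((-5 + 3) + 5) = 33*(-2 + 5) = 33*3 = 99)
(T + 152)*q(7) = (99 + 152)*(-3 + 7) = 251*4 = 1004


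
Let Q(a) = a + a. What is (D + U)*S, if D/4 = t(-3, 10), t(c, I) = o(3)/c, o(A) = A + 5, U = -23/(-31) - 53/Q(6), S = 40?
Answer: -53350/93 ≈ -573.66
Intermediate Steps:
Q(a) = 2*a
U = -1367/372 (U = -23/(-31) - 53/(2*6) = -23*(-1/31) - 53/12 = 23/31 - 53*1/12 = 23/31 - 53/12 = -1367/372 ≈ -3.6747)
o(A) = 5 + A
t(c, I) = 8/c (t(c, I) = (5 + 3)/c = 8/c)
D = -32/3 (D = 4*(8/(-3)) = 4*(8*(-⅓)) = 4*(-8/3) = -32/3 ≈ -10.667)
(D + U)*S = (-32/3 - 1367/372)*40 = -5335/372*40 = -53350/93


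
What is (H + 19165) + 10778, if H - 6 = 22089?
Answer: 52038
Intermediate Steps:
H = 22095 (H = 6 + 22089 = 22095)
(H + 19165) + 10778 = (22095 + 19165) + 10778 = 41260 + 10778 = 52038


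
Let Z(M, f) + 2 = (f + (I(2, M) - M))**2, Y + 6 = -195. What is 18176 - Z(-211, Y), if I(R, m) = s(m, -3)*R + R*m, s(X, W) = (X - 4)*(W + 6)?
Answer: -2878626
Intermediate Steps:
Y = -201 (Y = -6 - 195 = -201)
s(X, W) = (-4 + X)*(6 + W)
I(R, m) = R*m + R*(-12 + 3*m) (I(R, m) = (-24 - 4*(-3) + 6*m - 3*m)*R + R*m = (-24 + 12 + 6*m - 3*m)*R + R*m = (-12 + 3*m)*R + R*m = R*(-12 + 3*m) + R*m = R*m + R*(-12 + 3*m))
Z(M, f) = -2 + (-24 + f + 7*M)**2 (Z(M, f) = -2 + (f + (4*2*(-3 + M) - M))**2 = -2 + (f + ((-24 + 8*M) - M))**2 = -2 + (f + (-24 + 7*M))**2 = -2 + (-24 + f + 7*M)**2)
18176 - Z(-211, Y) = 18176 - (-2 + (-24 - 201 + 7*(-211))**2) = 18176 - (-2 + (-24 - 201 - 1477)**2) = 18176 - (-2 + (-1702)**2) = 18176 - (-2 + 2896804) = 18176 - 1*2896802 = 18176 - 2896802 = -2878626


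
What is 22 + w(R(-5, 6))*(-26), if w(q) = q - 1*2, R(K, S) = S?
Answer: -82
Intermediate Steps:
w(q) = -2 + q (w(q) = q - 2 = -2 + q)
22 + w(R(-5, 6))*(-26) = 22 + (-2 + 6)*(-26) = 22 + 4*(-26) = 22 - 104 = -82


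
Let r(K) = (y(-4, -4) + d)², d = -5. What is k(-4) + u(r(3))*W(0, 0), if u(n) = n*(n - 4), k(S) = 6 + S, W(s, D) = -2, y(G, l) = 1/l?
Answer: -166001/128 ≈ -1296.9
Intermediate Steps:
y(G, l) = 1/l
r(K) = 441/16 (r(K) = (1/(-4) - 5)² = (-¼ - 5)² = (-21/4)² = 441/16)
u(n) = n*(-4 + n)
k(-4) + u(r(3))*W(0, 0) = (6 - 4) + (441*(-4 + 441/16)/16)*(-2) = 2 + ((441/16)*(377/16))*(-2) = 2 + (166257/256)*(-2) = 2 - 166257/128 = -166001/128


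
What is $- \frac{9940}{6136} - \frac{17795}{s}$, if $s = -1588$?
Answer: $\frac{11675675}{1217996} \approx 9.586$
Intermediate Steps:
$- \frac{9940}{6136} - \frac{17795}{s} = - \frac{9940}{6136} - \frac{17795}{-1588} = \left(-9940\right) \frac{1}{6136} - - \frac{17795}{1588} = - \frac{2485}{1534} + \frac{17795}{1588} = \frac{11675675}{1217996}$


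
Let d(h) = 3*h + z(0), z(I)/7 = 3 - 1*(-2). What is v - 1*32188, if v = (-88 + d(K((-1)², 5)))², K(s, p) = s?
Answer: -29688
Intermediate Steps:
z(I) = 35 (z(I) = 7*(3 - 1*(-2)) = 7*(3 + 2) = 7*5 = 35)
d(h) = 35 + 3*h (d(h) = 3*h + 35 = 35 + 3*h)
v = 2500 (v = (-88 + (35 + 3*(-1)²))² = (-88 + (35 + 3*1))² = (-88 + (35 + 3))² = (-88 + 38)² = (-50)² = 2500)
v - 1*32188 = 2500 - 1*32188 = 2500 - 32188 = -29688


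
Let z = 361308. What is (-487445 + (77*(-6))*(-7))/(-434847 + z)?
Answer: 484211/73539 ≈ 6.5844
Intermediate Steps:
(-487445 + (77*(-6))*(-7))/(-434847 + z) = (-487445 + (77*(-6))*(-7))/(-434847 + 361308) = (-487445 - 462*(-7))/(-73539) = (-487445 + 3234)*(-1/73539) = -484211*(-1/73539) = 484211/73539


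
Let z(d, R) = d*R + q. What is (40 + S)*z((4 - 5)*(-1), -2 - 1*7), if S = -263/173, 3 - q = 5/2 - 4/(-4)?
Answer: -126483/346 ≈ -365.56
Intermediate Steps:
q = -½ (q = 3 - (5/2 - 4/(-4)) = 3 - (5*(½) - 4*(-¼)) = 3 - (5/2 + 1) = 3 - 1*7/2 = 3 - 7/2 = -½ ≈ -0.50000)
S = -263/173 (S = -263*1/173 = -263/173 ≈ -1.5202)
z(d, R) = -½ + R*d (z(d, R) = d*R - ½ = R*d - ½ = -½ + R*d)
(40 + S)*z((4 - 5)*(-1), -2 - 1*7) = (40 - 263/173)*(-½ + (-2 - 1*7)*((4 - 5)*(-1))) = 6657*(-½ + (-2 - 7)*(-1*(-1)))/173 = 6657*(-½ - 9*1)/173 = 6657*(-½ - 9)/173 = (6657/173)*(-19/2) = -126483/346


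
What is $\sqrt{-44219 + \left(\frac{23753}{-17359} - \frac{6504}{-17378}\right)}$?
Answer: $\frac{i \sqrt{1006022469499614569518}}{150832351} \approx 210.29 i$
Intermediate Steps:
$\sqrt{-44219 + \left(\frac{23753}{-17359} - \frac{6504}{-17378}\right)} = \sqrt{-44219 + \left(23753 \left(- \frac{1}{17359}\right) - - \frac{3252}{8689}\right)} = \sqrt{-44219 + \left(- \frac{23753}{17359} + \frac{3252}{8689}\right)} = \sqrt{-44219 - \frac{149938349}{150832351}} = \sqrt{- \frac{6669805667218}{150832351}} = \frac{i \sqrt{1006022469499614569518}}{150832351}$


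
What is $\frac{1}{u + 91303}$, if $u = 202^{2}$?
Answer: $\frac{1}{132107} \approx 7.5696 \cdot 10^{-6}$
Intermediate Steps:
$u = 40804$
$\frac{1}{u + 91303} = \frac{1}{40804 + 91303} = \frac{1}{132107}$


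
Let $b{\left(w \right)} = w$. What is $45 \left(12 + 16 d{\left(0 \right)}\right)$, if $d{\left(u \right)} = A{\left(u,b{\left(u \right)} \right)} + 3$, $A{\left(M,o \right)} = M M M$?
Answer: $2700$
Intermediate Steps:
$A{\left(M,o \right)} = M^{3}$ ($A{\left(M,o \right)} = M^{2} M = M^{3}$)
$d{\left(u \right)} = 3 + u^{3}$ ($d{\left(u \right)} = u^{3} + 3 = 3 + u^{3}$)
$45 \left(12 + 16 d{\left(0 \right)}\right) = 45 \left(12 + 16 \left(3 + 0^{3}\right)\right) = 45 \left(12 + 16 \left(3 + 0\right)\right) = 45 \left(12 + 16 \cdot 3\right) = 45 \left(12 + 48\right) = 45 \cdot 60 = 2700$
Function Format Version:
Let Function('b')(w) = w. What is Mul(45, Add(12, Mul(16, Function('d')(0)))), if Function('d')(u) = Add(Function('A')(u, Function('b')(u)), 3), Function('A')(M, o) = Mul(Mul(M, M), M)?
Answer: 2700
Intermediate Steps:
Function('A')(M, o) = Pow(M, 3) (Function('A')(M, o) = Mul(Pow(M, 2), M) = Pow(M, 3))
Function('d')(u) = Add(3, Pow(u, 3)) (Function('d')(u) = Add(Pow(u, 3), 3) = Add(3, Pow(u, 3)))
Mul(45, Add(12, Mul(16, Function('d')(0)))) = Mul(45, Add(12, Mul(16, Add(3, Pow(0, 3))))) = Mul(45, Add(12, Mul(16, Add(3, 0)))) = Mul(45, Add(12, Mul(16, 3))) = Mul(45, Add(12, 48)) = Mul(45, 60) = 2700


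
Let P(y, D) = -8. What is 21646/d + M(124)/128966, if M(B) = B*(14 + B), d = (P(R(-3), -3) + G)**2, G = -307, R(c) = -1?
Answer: 2244768118/6398325675 ≈ 0.35084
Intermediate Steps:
d = 99225 (d = (-8 - 307)**2 = (-315)**2 = 99225)
21646/d + M(124)/128966 = 21646/99225 + (124*(14 + 124))/128966 = 21646*(1/99225) + (124*138)*(1/128966) = 21646/99225 + 17112*(1/128966) = 21646/99225 + 8556/64483 = 2244768118/6398325675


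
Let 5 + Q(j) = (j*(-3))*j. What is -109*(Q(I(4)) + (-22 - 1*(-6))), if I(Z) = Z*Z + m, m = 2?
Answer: 108237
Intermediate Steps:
I(Z) = 2 + Z² (I(Z) = Z*Z + 2 = Z² + 2 = 2 + Z²)
Q(j) = -5 - 3*j² (Q(j) = -5 + (j*(-3))*j = -5 + (-3*j)*j = -5 - 3*j²)
-109*(Q(I(4)) + (-22 - 1*(-6))) = -109*((-5 - 3*(2 + 4²)²) + (-22 - 1*(-6))) = -109*((-5 - 3*(2 + 16)²) + (-22 + 6)) = -109*((-5 - 3*18²) - 16) = -109*((-5 - 3*324) - 16) = -109*((-5 - 972) - 16) = -109*(-977 - 16) = -109*(-993) = 108237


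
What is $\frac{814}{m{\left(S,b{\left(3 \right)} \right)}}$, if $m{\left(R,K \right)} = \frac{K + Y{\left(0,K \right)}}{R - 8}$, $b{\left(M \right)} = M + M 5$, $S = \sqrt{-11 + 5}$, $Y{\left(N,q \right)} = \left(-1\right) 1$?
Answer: $- \frac{6512}{17} + \frac{814 i \sqrt{6}}{17} \approx -383.06 + 117.29 i$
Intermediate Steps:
$Y{\left(N,q \right)} = -1$
$S = i \sqrt{6}$ ($S = \sqrt{-6} = i \sqrt{6} \approx 2.4495 i$)
$b{\left(M \right)} = 6 M$ ($b{\left(M \right)} = M + 5 M = 6 M$)
$m{\left(R,K \right)} = \frac{-1 + K}{-8 + R}$ ($m{\left(R,K \right)} = \frac{K - 1}{R - 8} = \frac{-1 + K}{-8 + R}$)
$\frac{814}{m{\left(S,b{\left(3 \right)} \right)}} = \frac{814}{\frac{1}{-8 + i \sqrt{6}} \left(-1 + 6 \cdot 3\right)} = \frac{814}{\frac{1}{-8 + i \sqrt{6}} \left(-1 + 18\right)} = \frac{814}{\frac{1}{-8 + i \sqrt{6}} \cdot 17} = \frac{814}{17 \frac{1}{-8 + i \sqrt{6}}} = 814 \left(- \frac{8}{17} + \frac{i \sqrt{6}}{17}\right) = - \frac{6512}{17} + \frac{814 i \sqrt{6}}{17}$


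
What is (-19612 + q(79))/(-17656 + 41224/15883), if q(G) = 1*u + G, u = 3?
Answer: 17233055/15577168 ≈ 1.1063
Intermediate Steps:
q(G) = 3 + G (q(G) = 1*3 + G = 3 + G)
(-19612 + q(79))/(-17656 + 41224/15883) = (-19612 + (3 + 79))/(-17656 + 41224/15883) = (-19612 + 82)/(-17656 + 41224*(1/15883)) = -19530/(-17656 + 41224/15883) = -19530/(-280389024/15883) = -19530*(-15883/280389024) = 17233055/15577168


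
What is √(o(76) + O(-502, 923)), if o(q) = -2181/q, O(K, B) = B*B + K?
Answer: √1229419149/38 ≈ 922.71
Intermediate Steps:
O(K, B) = K + B² (O(K, B) = B² + K = K + B²)
√(o(76) + O(-502, 923)) = √(-2181/76 + (-502 + 923²)) = √(-2181*1/76 + (-502 + 851929)) = √(-2181/76 + 851427) = √(64706271/76) = √1229419149/38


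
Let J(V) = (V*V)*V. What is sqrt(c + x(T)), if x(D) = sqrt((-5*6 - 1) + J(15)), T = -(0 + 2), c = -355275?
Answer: sqrt(-355275 + 4*sqrt(209)) ≈ 596.0*I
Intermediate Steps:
J(V) = V**3 (J(V) = V**2*V = V**3)
T = -2 (T = -1*2 = -2)
x(D) = 4*sqrt(209) (x(D) = sqrt((-5*6 - 1) + 15**3) = sqrt((-30 - 1) + 3375) = sqrt(-31 + 3375) = sqrt(3344) = 4*sqrt(209))
sqrt(c + x(T)) = sqrt(-355275 + 4*sqrt(209))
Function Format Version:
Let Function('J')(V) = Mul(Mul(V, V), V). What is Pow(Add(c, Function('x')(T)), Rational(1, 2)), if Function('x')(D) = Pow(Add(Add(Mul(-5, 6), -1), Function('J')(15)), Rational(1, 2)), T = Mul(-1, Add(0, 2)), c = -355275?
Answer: Pow(Add(-355275, Mul(4, Pow(209, Rational(1, 2)))), Rational(1, 2)) ≈ Mul(596.00, I)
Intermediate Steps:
Function('J')(V) = Pow(V, 3) (Function('J')(V) = Mul(Pow(V, 2), V) = Pow(V, 3))
T = -2 (T = Mul(-1, 2) = -2)
Function('x')(D) = Mul(4, Pow(209, Rational(1, 2))) (Function('x')(D) = Pow(Add(Add(Mul(-5, 6), -1), Pow(15, 3)), Rational(1, 2)) = Pow(Add(Add(-30, -1), 3375), Rational(1, 2)) = Pow(Add(-31, 3375), Rational(1, 2)) = Pow(3344, Rational(1, 2)) = Mul(4, Pow(209, Rational(1, 2))))
Pow(Add(c, Function('x')(T)), Rational(1, 2)) = Pow(Add(-355275, Mul(4, Pow(209, Rational(1, 2)))), Rational(1, 2))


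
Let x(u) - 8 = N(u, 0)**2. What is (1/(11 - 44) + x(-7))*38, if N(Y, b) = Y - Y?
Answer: 9994/33 ≈ 302.85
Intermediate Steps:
N(Y, b) = 0
x(u) = 8 (x(u) = 8 + 0**2 = 8 + 0 = 8)
(1/(11 - 44) + x(-7))*38 = (1/(11 - 44) + 8)*38 = (1/(-33) + 8)*38 = (-1/33 + 8)*38 = (263/33)*38 = 9994/33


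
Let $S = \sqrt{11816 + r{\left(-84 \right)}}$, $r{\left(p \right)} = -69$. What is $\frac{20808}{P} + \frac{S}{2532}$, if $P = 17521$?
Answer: $\frac{20808}{17521} + \frac{\sqrt{11747}}{2532} \approx 1.2304$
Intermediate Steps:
$S = \sqrt{11747}$ ($S = \sqrt{11816 - 69} = \sqrt{11747} \approx 108.38$)
$\frac{20808}{P} + \frac{S}{2532} = \frac{20808}{17521} + \frac{\sqrt{11747}}{2532}$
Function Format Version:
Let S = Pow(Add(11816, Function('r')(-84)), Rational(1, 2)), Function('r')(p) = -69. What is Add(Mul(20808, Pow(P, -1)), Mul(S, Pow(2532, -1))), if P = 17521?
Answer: Add(Rational(20808, 17521), Mul(Rational(1, 2532), Pow(11747, Rational(1, 2)))) ≈ 1.2304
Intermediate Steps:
S = Pow(11747, Rational(1, 2)) (S = Pow(Add(11816, -69), Rational(1, 2)) = Pow(11747, Rational(1, 2)) ≈ 108.38)
Add(Mul(20808, Pow(P, -1)), Mul(S, Pow(2532, -1))) = Add(Mul(20808, Pow(17521, -1)), Mul(Pow(11747, Rational(1, 2)), Pow(2532, -1))) = Add(Mul(20808, Rational(1, 17521)), Mul(Pow(11747, Rational(1, 2)), Rational(1, 2532))) = Add(Rational(20808, 17521), Mul(Rational(1, 2532), Pow(11747, Rational(1, 2))))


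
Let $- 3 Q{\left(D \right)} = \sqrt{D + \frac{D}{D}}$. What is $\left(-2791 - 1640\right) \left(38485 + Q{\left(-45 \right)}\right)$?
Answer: $-170527035 + 2954 i \sqrt{11} \approx -1.7053 \cdot 10^{8} + 9797.3 i$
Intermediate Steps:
$Q{\left(D \right)} = - \frac{\sqrt{1 + D}}{3}$ ($Q{\left(D \right)} = - \frac{\sqrt{D + \frac{D}{D}}}{3} = - \frac{\sqrt{D + 1}}{3} = - \frac{\sqrt{1 + D}}{3}$)
$\left(-2791 - 1640\right) \left(38485 + Q{\left(-45 \right)}\right) = \left(-2791 - 1640\right) \left(38485 - \frac{\sqrt{1 - 45}}{3}\right) = - 4431 \left(38485 - \frac{\sqrt{-44}}{3}\right) = - 4431 \left(38485 - \frac{2 i \sqrt{11}}{3}\right) = -170527035 + 2954 i \sqrt{11}$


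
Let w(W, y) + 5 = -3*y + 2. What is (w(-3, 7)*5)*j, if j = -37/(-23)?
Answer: -4440/23 ≈ -193.04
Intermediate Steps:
w(W, y) = -3 - 3*y (w(W, y) = -5 + (-3*y + 2) = -5 + (2 - 3*y) = -3 - 3*y)
j = 37/23 (j = -37*(-1/23) = 37/23 ≈ 1.6087)
(w(-3, 7)*5)*j = ((-3 - 3*7)*5)*(37/23) = ((-3 - 21)*5)*(37/23) = -24*5*(37/23) = -120*37/23 = -4440/23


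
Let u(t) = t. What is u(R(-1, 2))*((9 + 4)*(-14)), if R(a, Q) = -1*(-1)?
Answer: -182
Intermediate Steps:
R(a, Q) = 1
u(R(-1, 2))*((9 + 4)*(-14)) = 1*((9 + 4)*(-14)) = 1*(13*(-14)) = 1*(-182) = -182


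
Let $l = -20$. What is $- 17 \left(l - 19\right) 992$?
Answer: $657696$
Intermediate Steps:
$- 17 \left(l - 19\right) 992 = - 17 \left(-20 - 19\right) 992 = \left(-17\right) \left(-39\right) 992 = 663 \cdot 992 = 657696$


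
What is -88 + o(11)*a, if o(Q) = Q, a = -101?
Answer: -1199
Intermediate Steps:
-88 + o(11)*a = -88 + 11*(-101) = -88 - 1111 = -1199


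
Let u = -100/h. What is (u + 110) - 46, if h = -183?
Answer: 11812/183 ≈ 64.546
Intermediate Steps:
u = 100/183 (u = -100/(-183) = -100*(-1/183) = 100/183 ≈ 0.54645)
(u + 110) - 46 = (100/183 + 110) - 46 = 20230/183 - 46 = 11812/183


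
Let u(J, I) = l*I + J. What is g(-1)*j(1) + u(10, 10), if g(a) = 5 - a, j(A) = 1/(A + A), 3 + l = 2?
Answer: 3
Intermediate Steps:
l = -1 (l = -3 + 2 = -1)
j(A) = 1/(2*A)
u(J, I) = J - I (u(J, I) = -I + J = J - I)
g(-1)*j(1) + u(10, 10) = (5 - 1*(-1))*((1/2)/1) + (10 - 1*10) = (5 + 1)*((1/2)*1) + (10 - 10) = 6*(1/2) + 0 = 3 + 0 = 3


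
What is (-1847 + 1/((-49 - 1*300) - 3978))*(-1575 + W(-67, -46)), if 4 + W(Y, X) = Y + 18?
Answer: 13010927160/4327 ≈ 3.0069e+6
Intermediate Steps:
W(Y, X) = 14 + Y (W(Y, X) = -4 + (Y + 18) = -4 + (18 + Y) = 14 + Y)
(-1847 + 1/((-49 - 1*300) - 3978))*(-1575 + W(-67, -46)) = (-1847 + 1/((-49 - 1*300) - 3978))*(-1575 + (14 - 67)) = (-1847 + 1/((-49 - 300) - 3978))*(-1575 - 53) = (-1847 + 1/(-349 - 3978))*(-1628) = (-1847 + 1/(-4327))*(-1628) = (-1847 - 1/4327)*(-1628) = -7991970/4327*(-1628) = 13010927160/4327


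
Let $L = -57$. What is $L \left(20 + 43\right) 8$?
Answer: $-28728$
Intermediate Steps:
$L \left(20 + 43\right) 8 = - 57 \left(20 + 43\right) 8 = \left(-57\right) 63 \cdot 8 = \left(-3591\right) 8 = -28728$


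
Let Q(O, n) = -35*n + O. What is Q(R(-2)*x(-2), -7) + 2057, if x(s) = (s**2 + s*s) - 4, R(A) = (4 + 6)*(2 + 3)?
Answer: 2502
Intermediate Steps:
R(A) = 50 (R(A) = 10*5 = 50)
x(s) = -4 + 2*s**2 (x(s) = (s**2 + s**2) - 4 = 2*s**2 - 4 = -4 + 2*s**2)
Q(O, n) = O - 35*n
Q(R(-2)*x(-2), -7) + 2057 = (50*(-4 + 2*(-2)**2) - 35*(-7)) + 2057 = (50*(-4 + 2*4) + 245) + 2057 = (50*(-4 + 8) + 245) + 2057 = (50*4 + 245) + 2057 = (200 + 245) + 2057 = 445 + 2057 = 2502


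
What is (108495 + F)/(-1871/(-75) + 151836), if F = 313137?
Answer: 31622400/11389571 ≈ 2.7764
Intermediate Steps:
(108495 + F)/(-1871/(-75) + 151836) = (108495 + 313137)/(-1871/(-75) + 151836) = 421632/(-1871*(-1/75) + 151836) = 421632/(1871/75 + 151836) = 421632/(11389571/75) = 421632*(75/11389571) = 31622400/11389571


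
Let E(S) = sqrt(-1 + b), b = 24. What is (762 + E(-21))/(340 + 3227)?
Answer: 254/1189 + sqrt(23)/3567 ≈ 0.21497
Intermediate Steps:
E(S) = sqrt(23) (E(S) = sqrt(-1 + 24) = sqrt(23))
(762 + E(-21))/(340 + 3227) = (762 + sqrt(23))/(340 + 3227) = (762 + sqrt(23))/3567 = (762 + sqrt(23))*(1/3567) = 254/1189 + sqrt(23)/3567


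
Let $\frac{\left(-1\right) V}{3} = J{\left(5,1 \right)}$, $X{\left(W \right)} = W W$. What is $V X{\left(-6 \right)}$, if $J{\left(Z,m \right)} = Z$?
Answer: $-540$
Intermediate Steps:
$X{\left(W \right)} = W^{2}$
$V = -15$ ($V = \left(-3\right) 5 = -15$)
$V X{\left(-6 \right)} = - 15 \left(-6\right)^{2} = \left(-15\right) 36 = -540$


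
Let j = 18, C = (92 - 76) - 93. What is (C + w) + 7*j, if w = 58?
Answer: 107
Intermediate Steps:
C = -77 (C = 16 - 93 = -77)
(C + w) + 7*j = (-77 + 58) + 7*18 = -19 + 126 = 107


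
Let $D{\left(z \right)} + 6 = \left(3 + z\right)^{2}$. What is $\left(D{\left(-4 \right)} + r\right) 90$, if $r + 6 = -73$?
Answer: $-7560$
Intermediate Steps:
$r = -79$ ($r = -6 - 73 = -79$)
$D{\left(z \right)} = -6 + \left(3 + z\right)^{2}$
$\left(D{\left(-4 \right)} + r\right) 90 = \left(\left(-6 + \left(3 - 4\right)^{2}\right) - 79\right) 90 = \left(\left(-6 + \left(-1\right)^{2}\right) - 79\right) 90 = \left(\left(-6 + 1\right) - 79\right) 90 = \left(-5 - 79\right) 90 = \left(-84\right) 90 = -7560$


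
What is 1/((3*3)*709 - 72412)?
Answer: -1/66031 ≈ -1.5144e-5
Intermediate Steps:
1/((3*3)*709 - 72412) = 1/(9*709 - 72412) = 1/(6381 - 72412) = 1/(-66031) = -1/66031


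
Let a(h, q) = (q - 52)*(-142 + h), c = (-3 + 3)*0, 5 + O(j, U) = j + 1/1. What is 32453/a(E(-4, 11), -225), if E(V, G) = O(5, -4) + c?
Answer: 32453/39057 ≈ 0.83091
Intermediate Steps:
O(j, U) = -4 + j (O(j, U) = -5 + (j + 1/1) = -5 + (j + 1) = -5 + (1 + j) = -4 + j)
c = 0 (c = 0*0 = 0)
E(V, G) = 1 (E(V, G) = (-4 + 5) + 0 = 1 + 0 = 1)
a(h, q) = (-142 + h)*(-52 + q) (a(h, q) = (-52 + q)*(-142 + h) = (-142 + h)*(-52 + q))
32453/a(E(-4, 11), -225) = 32453/(7384 - 142*(-225) - 52*1 + 1*(-225)) = 32453/(7384 + 31950 - 52 - 225) = 32453/39057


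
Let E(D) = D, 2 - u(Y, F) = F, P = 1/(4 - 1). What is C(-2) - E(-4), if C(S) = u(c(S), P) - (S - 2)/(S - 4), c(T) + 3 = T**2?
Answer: 5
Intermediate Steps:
c(T) = -3 + T**2
P = 1/3 ≈ 0.33333
u(Y, F) = 2 - F
C(S) = 5/3 - (-2 + S)/(-4 + S) (C(S) = (2 - 1*1/3) - (S - 2)/(S - 4) = (2 - 1/3) - (-2 + S)/(-4 + S) = 5/3 - (-2 + S)/(-4 + S))
C(-2) - E(-4) = 2*(-7 - 2)/(3*(-4 - 2)) - 1*(-4) = (2/3)*(-9)/(-6) + 4 = (2/3)*(-1/6)*(-9) + 4 = 1 + 4 = 5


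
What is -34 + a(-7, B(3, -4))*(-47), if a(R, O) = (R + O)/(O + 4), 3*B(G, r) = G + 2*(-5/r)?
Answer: 267/35 ≈ 7.6286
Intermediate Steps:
B(G, r) = -10/(3*r) + G/3 (B(G, r) = (G + 2*(-5/r))/3 = (G - 10/r)/3 = -10/(3*r) + G/3)
a(R, O) = (O + R)/(4 + O)
-34 + a(-7, B(3, -4))*(-47) = -34 + (((⅓)*(-10 + 3*(-4))/(-4) - 7)/(4 + (⅓)*(-10 + 3*(-4))/(-4)))*(-47) = -34 + (((⅓)*(-¼)*(-10 - 12) - 7)/(4 + (⅓)*(-¼)*(-10 - 12)))*(-47) = -34 + (((⅓)*(-¼)*(-22) - 7)/(4 + (⅓)*(-¼)*(-22)))*(-47) = -34 + ((11/6 - 7)/(4 + 11/6))*(-47) = -34 + (-31/6/(35/6))*(-47) = -34 + ((6/35)*(-31/6))*(-47) = -34 - 31/35*(-47) = -34 + 1457/35 = 267/35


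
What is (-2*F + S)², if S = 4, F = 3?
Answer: 4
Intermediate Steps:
(-2*F + S)² = (-2*3 + 4)² = (-6 + 4)² = (-2)² = 4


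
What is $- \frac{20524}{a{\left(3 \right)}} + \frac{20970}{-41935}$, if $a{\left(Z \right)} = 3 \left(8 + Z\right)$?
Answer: $- \frac{172273190}{276771} \approx -622.44$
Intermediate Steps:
$a{\left(Z \right)} = 24 + 3 Z$
$- \frac{20524}{a{\left(3 \right)}} + \frac{20970}{-41935} = - \frac{20524}{24 + 3 \cdot 3} + \frac{20970}{-41935} = - \frac{20524}{24 + 9} + 20970 \left(- \frac{1}{41935}\right) = - \frac{20524}{33} - \frac{4194}{8387} = - \frac{172273190}{276771}$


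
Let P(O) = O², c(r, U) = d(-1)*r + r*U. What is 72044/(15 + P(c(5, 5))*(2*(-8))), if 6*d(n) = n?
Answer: -92628/11995 ≈ -7.7222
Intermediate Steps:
d(n) = n/6
c(r, U) = -r/6 + U*r (c(r, U) = ((⅙)*(-1))*r + r*U = -r/6 + U*r)
72044/(15 + P(c(5, 5))*(2*(-8))) = 72044/(15 + (5*(-⅙ + 5))²*(2*(-8))) = 72044/(15 + (5*(29/6))²*(-16)) = 72044/(15 + (145/6)²*(-16)) = 72044/(15 + (21025/36)*(-16)) = 72044/(15 - 84100/9) = 72044/(-83965/9) = 72044*(-9/83965) = -92628/11995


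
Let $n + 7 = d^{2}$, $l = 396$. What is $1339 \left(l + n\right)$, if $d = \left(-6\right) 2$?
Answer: $713687$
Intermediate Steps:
$d = -12$
$n = 137$ ($n = -7 + \left(-12\right)^{2} = -7 + 144 = 137$)
$1339 \left(l + n\right) = 1339 \left(396 + 137\right) = 1339 \cdot 533 = 713687$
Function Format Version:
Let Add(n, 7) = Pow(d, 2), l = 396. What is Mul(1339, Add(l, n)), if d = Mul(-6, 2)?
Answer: 713687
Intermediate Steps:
d = -12
n = 137 (n = Add(-7, Pow(-12, 2)) = Add(-7, 144) = 137)
Mul(1339, Add(l, n)) = Mul(1339, Add(396, 137)) = Mul(1339, 533) = 713687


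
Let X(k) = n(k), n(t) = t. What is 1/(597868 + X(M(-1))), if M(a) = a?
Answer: 1/597867 ≈ 1.6726e-6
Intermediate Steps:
X(k) = k
1/(597868 + X(M(-1))) = 1/(597868 - 1) = 1/597867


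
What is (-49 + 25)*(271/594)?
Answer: -1084/99 ≈ -10.949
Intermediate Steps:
(-49 + 25)*(271/594) = -6504/594 = -24*271/594 = -1084/99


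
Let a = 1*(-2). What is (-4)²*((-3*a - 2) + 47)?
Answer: 816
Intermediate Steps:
a = -2
(-4)²*((-3*a - 2) + 47) = (-4)²*((-3*(-2) - 2) + 47) = 16*((6 - 2) + 47) = 16*(4 + 47) = 16*51 = 816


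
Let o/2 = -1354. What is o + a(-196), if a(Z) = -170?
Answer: -2878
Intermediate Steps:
o = -2708 (o = 2*(-1354) = -2708)
o + a(-196) = -2708 - 170 = -2878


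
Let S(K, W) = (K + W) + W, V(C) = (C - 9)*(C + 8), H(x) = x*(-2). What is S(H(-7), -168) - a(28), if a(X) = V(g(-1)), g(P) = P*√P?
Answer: -249 - I ≈ -249.0 - 1.0*I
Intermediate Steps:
g(P) = P^(3/2)
H(x) = -2*x
V(C) = (-9 + C)*(8 + C)
S(K, W) = K + 2*W
a(X) = -73 + I (a(X) = -72 + ((-1)^(3/2))² - (-1)^(3/2) = -72 + (-I)² - (-1)*I = -72 - 1 + I = -73 + I)
S(H(-7), -168) - a(28) = (-2*(-7) + 2*(-168)) - (-73 + I) = (14 - 336) + (73 - I) = -322 + (73 - I) = -249 - I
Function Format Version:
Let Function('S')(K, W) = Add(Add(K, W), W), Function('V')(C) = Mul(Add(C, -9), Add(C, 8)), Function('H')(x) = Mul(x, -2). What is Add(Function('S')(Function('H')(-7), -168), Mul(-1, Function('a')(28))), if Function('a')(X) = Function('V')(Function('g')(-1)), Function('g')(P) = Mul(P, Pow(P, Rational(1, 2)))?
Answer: Add(-249, Mul(-1, I)) ≈ Add(-249.00, Mul(-1.0000, I))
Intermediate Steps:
Function('g')(P) = Pow(P, Rational(3, 2))
Function('H')(x) = Mul(-2, x)
Function('V')(C) = Mul(Add(-9, C), Add(8, C))
Function('S')(K, W) = Add(K, Mul(2, W))
Function('a')(X) = Add(-73, I) (Function('a')(X) = Add(-72, Pow(Pow(-1, Rational(3, 2)), 2), Mul(-1, Pow(-1, Rational(3, 2)))) = Add(-72, Pow(Mul(-1, I), 2), Mul(-1, Mul(-1, I))) = Add(-72, -1, I) = Add(-73, I))
Add(Function('S')(Function('H')(-7), -168), Mul(-1, Function('a')(28))) = Add(Add(Mul(-2, -7), Mul(2, -168)), Mul(-1, Add(-73, I))) = Add(Add(14, -336), Add(73, Mul(-1, I))) = Add(-322, Add(73, Mul(-1, I))) = Add(-249, Mul(-1, I))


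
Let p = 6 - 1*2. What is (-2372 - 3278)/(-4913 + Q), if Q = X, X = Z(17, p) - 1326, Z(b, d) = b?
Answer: 2825/3111 ≈ 0.90807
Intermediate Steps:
p = 4 (p = 6 - 2 = 4)
X = -1309 (X = 17 - 1326 = -1309)
Q = -1309
(-2372 - 3278)/(-4913 + Q) = (-2372 - 3278)/(-4913 - 1309) = -5650/(-6222) = -5650*(-1/6222) = 2825/3111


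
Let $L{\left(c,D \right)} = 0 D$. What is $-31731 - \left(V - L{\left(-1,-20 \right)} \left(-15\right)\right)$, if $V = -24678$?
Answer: $-7053$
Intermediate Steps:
$L{\left(c,D \right)} = 0$
$-31731 - \left(V - L{\left(-1,-20 \right)} \left(-15\right)\right) = -31731 + \left(0 \left(-15\right) - -24678\right) = -31731 + \left(0 + 24678\right) = -31731 + 24678 = -7053$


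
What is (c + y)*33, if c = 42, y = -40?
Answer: 66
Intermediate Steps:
(c + y)*33 = (42 - 40)*33 = 2*33 = 66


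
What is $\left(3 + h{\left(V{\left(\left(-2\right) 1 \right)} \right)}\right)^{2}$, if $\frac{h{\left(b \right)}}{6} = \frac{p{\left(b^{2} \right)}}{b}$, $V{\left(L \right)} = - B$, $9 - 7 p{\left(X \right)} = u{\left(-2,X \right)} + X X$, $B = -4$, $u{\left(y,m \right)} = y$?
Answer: $\frac{9801}{4} \approx 2450.3$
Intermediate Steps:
$p{\left(X \right)} = \frac{11}{7} - \frac{X^{2}}{7}$ ($p{\left(X \right)} = \frac{9}{7} - \frac{-2 + X X}{7} = \frac{9}{7} - \frac{-2 + X^{2}}{7} = \frac{9}{7} - \left(- \frac{2}{7} + \frac{X^{2}}{7}\right) = \frac{11}{7} - \frac{X^{2}}{7}$)
$V{\left(L \right)} = 4$ ($V{\left(L \right)} = \left(-1\right) \left(-4\right) = 4$)
$h{\left(b \right)} = \frac{6 \left(\frac{11}{7} - \frac{b^{4}}{7}\right)}{b}$ ($h{\left(b \right)} = 6 \frac{\frac{11}{7} - \frac{\left(b^{2}\right)^{2}}{7}}{b} = 6 \frac{\frac{11}{7} - \frac{b^{4}}{7}}{b} = \frac{6 \left(\frac{11}{7} - \frac{b^{4}}{7}\right)}{b}$)
$\left(3 + h{\left(V{\left(\left(-2\right) 1 \right)} \right)}\right)^{2} = \left(3 + \frac{6 \left(11 - 4^{4}\right)}{7 \cdot 4}\right)^{2} = \left(3 + \frac{6}{7} \cdot \frac{1}{4} \left(11 - 256\right)\right)^{2} = \left(3 + \frac{6}{7} \cdot \frac{1}{4} \left(-245\right)\right)^{2} = \left(3 - \frac{105}{2}\right)^{2} = \left(- \frac{99}{2}\right)^{2} = \frac{9801}{4}$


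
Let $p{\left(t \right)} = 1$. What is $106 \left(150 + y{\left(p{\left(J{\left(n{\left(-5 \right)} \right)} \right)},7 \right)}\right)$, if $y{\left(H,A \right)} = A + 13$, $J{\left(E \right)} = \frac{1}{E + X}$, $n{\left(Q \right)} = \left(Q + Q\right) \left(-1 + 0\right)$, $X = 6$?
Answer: $18020$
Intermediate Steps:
$n{\left(Q \right)} = - 2 Q$ ($n{\left(Q \right)} = 2 Q \left(-1\right) = - 2 Q$)
$J{\left(E \right)} = \frac{1}{6 + E}$ ($J{\left(E \right)} = \frac{1}{E + 6} = \frac{1}{6 + E}$)
$y{\left(H,A \right)} = 13 + A$
$106 \left(150 + y{\left(p{\left(J{\left(n{\left(-5 \right)} \right)} \right)},7 \right)}\right) = 106 \left(150 + \left(13 + 7\right)\right) = 106 \left(150 + 20\right) = 106 \cdot 170 = 18020$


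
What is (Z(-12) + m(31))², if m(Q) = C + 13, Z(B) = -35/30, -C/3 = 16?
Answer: 47089/36 ≈ 1308.0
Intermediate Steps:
C = -48 (C = -3*16 = -48)
Z(B) = -7/6 (Z(B) = -35*1/30 = -7/6)
m(Q) = -35 (m(Q) = -48 + 13 = -35)
(Z(-12) + m(31))² = (-7/6 - 35)² = (-217/6)² = 47089/36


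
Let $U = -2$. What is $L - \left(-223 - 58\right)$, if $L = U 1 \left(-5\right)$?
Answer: $291$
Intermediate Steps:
$L = 10$ ($L = \left(-2\right) 1 \left(-5\right) = \left(-2\right) \left(-5\right) = 10$)
$L - \left(-223 - 58\right) = 10 - \left(-223 - 58\right) = 10 - -281 = 10 + 281 = 291$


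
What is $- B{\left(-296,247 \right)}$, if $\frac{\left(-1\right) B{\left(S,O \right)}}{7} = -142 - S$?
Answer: $1078$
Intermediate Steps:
$B{\left(S,O \right)} = 994 + 7 S$ ($B{\left(S,O \right)} = - 7 \left(-142 - S\right) = 994 + 7 S$)
$- B{\left(-296,247 \right)} = - (994 + 7 \left(-296\right)) = - (994 - 2072) = \left(-1\right) \left(-1078\right) = 1078$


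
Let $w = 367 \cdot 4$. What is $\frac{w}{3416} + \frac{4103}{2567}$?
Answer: $\frac{4446051}{2192218} \approx 2.0281$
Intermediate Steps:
$w = 1468$
$\frac{w}{3416} + \frac{4103}{2567} = \frac{1468}{3416} + \frac{4103}{2567} = 1468 \cdot \frac{1}{3416} + 4103 \cdot \frac{1}{2567} = \frac{367}{854} + \frac{4103}{2567} = \frac{4446051}{2192218}$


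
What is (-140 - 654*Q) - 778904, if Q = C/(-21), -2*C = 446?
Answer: -5501922/7 ≈ -7.8599e+5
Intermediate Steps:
C = -223 (C = -½*446 = -223)
Q = 223/21 (Q = -223/(-21) = -223*(-1/21) = 223/21 ≈ 10.619)
(-140 - 654*Q) - 778904 = (-140 - 654*223/21) - 778904 = (-140 - 48614/7) - 778904 = -49594/7 - 778904 = -5501922/7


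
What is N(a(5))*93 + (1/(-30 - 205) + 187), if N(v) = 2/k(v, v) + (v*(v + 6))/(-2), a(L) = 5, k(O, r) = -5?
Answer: -1131621/470 ≈ -2407.7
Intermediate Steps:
N(v) = -⅖ - v*(6 + v)/2 (N(v) = 2/(-5) + (v*(v + 6))/(-2) = 2*(-⅕) + (v*(6 + v))*(-½) = -⅖ - v*(6 + v)/2)
N(a(5))*93 + (1/(-30 - 205) + 187) = (-⅖ - 3*5 - ½*5²)*93 + (1/(-30 - 205) + 187) = (-⅖ - 15 - ½*25)*93 + (1/(-235) + 187) = (-⅖ - 15 - 25/2)*93 + (-1/235 + 187) = -279/10*93 + 43944/235 = -25947/10 + 43944/235 = -1131621/470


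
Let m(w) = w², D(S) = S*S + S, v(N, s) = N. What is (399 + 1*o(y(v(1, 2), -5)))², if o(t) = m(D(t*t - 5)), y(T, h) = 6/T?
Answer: 969167398369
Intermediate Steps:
D(S) = S + S² (D(S) = S² + S = S + S²)
o(t) = (-5 + t²)²*(-4 + t²)² (o(t) = ((t*t - 5)*(1 + (t*t - 5)))² = ((t² - 5)*(1 + (t² - 5)))² = ((-5 + t²)*(1 + (-5 + t²)))² = ((-5 + t²)*(-4 + t²))² = (-5 + t²)²*(-4 + t²)²)
(399 + 1*o(y(v(1, 2), -5)))² = (399 + 1*((-5 + (6/1)²)²*(-4 + (6/1)²)²))² = (399 + 1*((-5 + (6*1)²)²*(-4 + (6*1)²)²))² = (399 + 1*((-5 + 6²)²*(-4 + 6²)²))² = (399 + 1*((-5 + 36)²*(-4 + 36)²))² = (399 + 1*(31²*32²))² = (399 + 1*(961*1024))² = (399 + 1*984064)² = (399 + 984064)² = 984463² = 969167398369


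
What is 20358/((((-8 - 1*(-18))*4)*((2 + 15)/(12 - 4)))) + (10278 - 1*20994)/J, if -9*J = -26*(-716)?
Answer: 96795567/395590 ≈ 244.69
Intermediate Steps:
J = -18616/9 (J = -(-26)*(-716)/9 = -1/9*18616 = -18616/9 ≈ -2068.4)
20358/((((-8 - 1*(-18))*4)*((2 + 15)/(12 - 4)))) + (10278 - 1*20994)/J = 20358/((((-8 - 1*(-18))*4)*((2 + 15)/(12 - 4)))) + (10278 - 1*20994)/(-18616/9) = 20358/((((-8 + 18)*4)*(17/8))) + (10278 - 20994)*(-9/18616) = 20358/(((10*4)*(17*(1/8)))) - 10716*(-9/18616) = 20358/((40*(17/8))) + 24111/4654 = 20358/85 + 24111/4654 = 96795567/395590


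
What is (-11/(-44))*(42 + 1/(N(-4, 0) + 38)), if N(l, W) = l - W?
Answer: 1429/136 ≈ 10.507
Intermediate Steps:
(-11/(-44))*(42 + 1/(N(-4, 0) + 38)) = (-11/(-44))*(42 + 1/((-4 - 1*0) + 38)) = (-11*(-1/44))*(42 + 1/((-4 + 0) + 38)) = (42 + 1/(-4 + 38))/4 = (42 + 1/34)/4 = (1/4)*(1429/34) = 1429/136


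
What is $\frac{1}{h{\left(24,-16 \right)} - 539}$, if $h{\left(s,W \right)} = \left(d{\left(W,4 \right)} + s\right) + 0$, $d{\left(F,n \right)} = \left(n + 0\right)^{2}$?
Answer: $- \frac{1}{499} \approx -0.002004$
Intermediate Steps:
$d{\left(F,n \right)} = n^{2}$
$h{\left(s,W \right)} = 16 + s$ ($h{\left(s,W \right)} = \left(4^{2} + s\right) + 0 = \left(16 + s\right) + 0 = 16 + s$)
$\frac{1}{h{\left(24,-16 \right)} - 539} = \frac{1}{\left(16 + 24\right) - 539} = \frac{1}{40 - 539} = \frac{1}{-499} = - \frac{1}{499}$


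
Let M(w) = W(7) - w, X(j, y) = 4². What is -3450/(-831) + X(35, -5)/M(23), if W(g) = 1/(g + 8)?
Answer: 41140/11911 ≈ 3.4539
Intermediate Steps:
X(j, y) = 16
W(g) = 1/(8 + g)
M(w) = 1/15 - w (M(w) = 1/(8 + 7) - w = 1/15 - w)
-3450/(-831) + X(35, -5)/M(23) = -3450/(-831) + 16/(1/15 - 1*23) = -3450*(-1/831) + 16/(1/15 - 23) = 1150/277 + 16/(-344/15) = 1150/277 + 16*(-15/344) = 1150/277 - 30/43 = 41140/11911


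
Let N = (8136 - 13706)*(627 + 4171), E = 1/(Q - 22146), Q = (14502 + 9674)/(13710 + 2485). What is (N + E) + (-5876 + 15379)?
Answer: -9580936335241153/358630294 ≈ -2.6715e+7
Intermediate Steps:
Q = 24176/16195 ≈ 1.4928
E = -16195/358630294 (E = 1/(24176/16195 - 22146) = 1/(-358630294/16195) = -16195/358630294 ≈ -4.5158e-5)
N = -26724860 (N = -5570*4798 = -26724860)
(N + E) + (-5876 + 15379) = (-26724860 - 16195/358630294) + (-5876 + 15379) = -9584344398925035/358630294 + 9503 = -9580936335241153/358630294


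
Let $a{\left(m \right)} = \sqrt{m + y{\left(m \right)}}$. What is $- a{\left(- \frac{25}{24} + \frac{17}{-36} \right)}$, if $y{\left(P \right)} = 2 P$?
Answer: $- \frac{i \sqrt{654}}{12} \approx - 2.1311 i$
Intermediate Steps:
$a{\left(m \right)} = \sqrt{3} \sqrt{m}$ ($a{\left(m \right)} = \sqrt{m + 2 m} = \sqrt{3 m} = \sqrt{3} \sqrt{m}$)
$- a{\left(- \frac{25}{24} + \frac{17}{-36} \right)} = - \sqrt{3} \sqrt{- \frac{25}{24} + \frac{17}{-36}} = - \sqrt{3} \sqrt{\left(-25\right) \frac{1}{24} + 17 \left(- \frac{1}{36}\right)} = - \sqrt{3} \sqrt{- \frac{25}{24} - \frac{17}{36}} = - \sqrt{3} \sqrt{- \frac{109}{72}} = - \sqrt{3} \frac{i \sqrt{218}}{12} = - \frac{i \sqrt{654}}{12}$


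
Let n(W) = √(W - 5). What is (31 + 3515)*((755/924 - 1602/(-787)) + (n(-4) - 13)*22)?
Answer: -121687688985/121198 + 234036*I ≈ -1.004e+6 + 2.3404e+5*I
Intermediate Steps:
n(W) = √(-5 + W)
(31 + 3515)*((755/924 - 1602/(-787)) + (n(-4) - 13)*22) = (31 + 3515)*((755/924 - 1602/(-787)) + (√(-5 - 4) - 13)*22) = 3546*((755*(1/924) - 1602*(-1/787)) + (√(-9) - 13)*22) = 3546*((755/924 + 1602/787) + (3*I - 13)*22) = 3546*(2074433/727188 + (-13 + 3*I)*22) = 3546*(2074433/727188 + (-286 + 66*I)) = 3546*(-205901335/727188 + 66*I) = -121687688985/121198 + 234036*I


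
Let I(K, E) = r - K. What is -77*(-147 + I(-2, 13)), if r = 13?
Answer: 10164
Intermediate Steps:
I(K, E) = 13 - K
-77*(-147 + I(-2, 13)) = -77*(-147 + (13 - 1*(-2))) = -77*(-147 + (13 + 2)) = -77*(-147 + 15) = -77*(-132) = 10164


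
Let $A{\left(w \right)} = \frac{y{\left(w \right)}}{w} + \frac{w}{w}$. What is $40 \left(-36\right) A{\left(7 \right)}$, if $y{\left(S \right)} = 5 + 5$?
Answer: $- \frac{24480}{7} \approx -3497.1$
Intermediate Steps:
$y{\left(S \right)} = 10$
$A{\left(w \right)} = 1 + \frac{10}{w}$ ($A{\left(w \right)} = \frac{10}{w} + \frac{w}{w} = \frac{10}{w} + 1 = 1 + \frac{10}{w}$)
$40 \left(-36\right) A{\left(7 \right)} = 40 \left(-36\right) \frac{10 + 7}{7} = - 1440 \cdot \frac{1}{7} \cdot 17 = \left(-1440\right) \frac{17}{7} = - \frac{24480}{7}$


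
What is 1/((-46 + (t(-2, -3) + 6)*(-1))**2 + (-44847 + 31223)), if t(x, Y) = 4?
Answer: -1/10488 ≈ -9.5347e-5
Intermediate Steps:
1/((-46 + (t(-2, -3) + 6)*(-1))**2 + (-44847 + 31223)) = 1/((-46 + (4 + 6)*(-1))**2 + (-44847 + 31223)) = 1/((-46 + 10*(-1))**2 - 13624) = 1/((-46 - 10)**2 - 13624) = 1/((-56)**2 - 13624) = 1/(3136 - 13624) = 1/(-10488) = -1/10488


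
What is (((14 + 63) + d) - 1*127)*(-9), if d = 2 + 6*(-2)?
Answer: 540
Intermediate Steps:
d = -10 (d = 2 - 12 = -10)
(((14 + 63) + d) - 1*127)*(-9) = (((14 + 63) - 10) - 1*127)*(-9) = ((77 - 10) - 127)*(-9) = (67 - 127)*(-9) = -60*(-9) = 540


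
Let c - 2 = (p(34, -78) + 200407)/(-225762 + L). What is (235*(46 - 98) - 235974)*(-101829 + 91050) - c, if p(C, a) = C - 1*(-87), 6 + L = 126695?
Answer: 265048325144580/99073 ≈ 2.6753e+9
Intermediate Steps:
L = 126689 (L = -6 + 126695 = 126689)
p(C, a) = 87 + C (p(C, a) = C + 87 = 87 + C)
c = -2382/99073 (c = 2 + ((87 + 34) + 200407)/(-225762 + 126689) = 2 + (121 + 200407)/(-99073) = 2 + 200528*(-1/99073) = 2 - 200528/99073 = -2382/99073 ≈ -0.024043)
(235*(46 - 98) - 235974)*(-101829 + 91050) - c = (235*(46 - 98) - 235974)*(-101829 + 91050) - 1*(-2382/99073) = (235*(-52) - 235974)*(-10779) + 2382/99073 = (-12220 - 235974)*(-10779) + 2382/99073 = -248194*(-10779) + 2382/99073 = 2675283126 + 2382/99073 = 265048325144580/99073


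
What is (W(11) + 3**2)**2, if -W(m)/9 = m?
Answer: 8100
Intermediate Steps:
W(m) = -9*m
(W(11) + 3**2)**2 = (-9*11 + 3**2)**2 = (-99 + 9)**2 = (-90)**2 = 8100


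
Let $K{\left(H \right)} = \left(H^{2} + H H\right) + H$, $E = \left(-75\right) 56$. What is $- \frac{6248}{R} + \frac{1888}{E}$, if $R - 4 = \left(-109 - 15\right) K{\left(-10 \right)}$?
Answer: $- \frac{63306}{343525} \approx -0.18428$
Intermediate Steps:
$E = -4200$
$K{\left(H \right)} = H + 2 H^{2}$ ($K{\left(H \right)} = \left(H^{2} + H^{2}\right) + H = 2 H^{2} + H = H + 2 H^{2}$)
$R = -23556$ ($R = 4 + \left(-109 - 15\right) \left(- 10 \left(1 + 2 \left(-10\right)\right)\right) = 4 - 124 \left(- 10 \left(1 - 20\right)\right) = 4 - 124 \left(\left(-10\right) \left(-19\right)\right) = 4 - 23560 = -23556$)
$- \frac{6248}{R} + \frac{1888}{E} = - \frac{6248}{-23556} + \frac{1888}{-4200} = \left(-6248\right) \left(- \frac{1}{23556}\right) + 1888 \left(- \frac{1}{4200}\right) = \frac{1562}{5889} - \frac{236}{525} = - \frac{63306}{343525}$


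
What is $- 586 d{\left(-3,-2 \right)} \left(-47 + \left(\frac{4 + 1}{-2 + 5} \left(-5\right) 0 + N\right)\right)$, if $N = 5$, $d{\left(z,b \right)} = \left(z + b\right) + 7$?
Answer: $49224$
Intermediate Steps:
$d{\left(z,b \right)} = 7 + b + z$ ($d{\left(z,b \right)} = \left(b + z\right) + 7 = 7 + b + z$)
$- 586 d{\left(-3,-2 \right)} \left(-47 + \left(\frac{4 + 1}{-2 + 5} \left(-5\right) 0 + N\right)\right) = - 586 \left(7 - 2 - 3\right) \left(-47 + \left(\frac{4 + 1}{-2 + 5} \left(-5\right) 0 + 5\right)\right) = - 586 \cdot 2 \left(-47 + \left(\frac{5}{3} \left(-5\right) 0 + 5\right)\right) = - 586 \cdot 2 \left(-47 + \left(\left(- \frac{25}{3}\right) 0 + 5\right)\right) = - 586 \cdot 2 \left(-47 + \left(0 + 5\right)\right) = - 586 \cdot 2 \left(-47 + 5\right) = - 586 \cdot 2 \left(-42\right) = \left(-586\right) \left(-84\right) = 49224$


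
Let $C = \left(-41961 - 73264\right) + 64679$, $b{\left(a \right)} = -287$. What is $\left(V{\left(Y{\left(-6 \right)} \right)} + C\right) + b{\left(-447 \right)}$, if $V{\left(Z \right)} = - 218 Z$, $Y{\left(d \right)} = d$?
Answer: $-49525$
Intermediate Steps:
$C = -50546$ ($C = -115225 + 64679 = -50546$)
$\left(V{\left(Y{\left(-6 \right)} \right)} + C\right) + b{\left(-447 \right)} = \left(\left(-218\right) \left(-6\right) - 50546\right) - 287 = \left(1308 - 50546\right) - 287 = -49238 - 287 = -49525$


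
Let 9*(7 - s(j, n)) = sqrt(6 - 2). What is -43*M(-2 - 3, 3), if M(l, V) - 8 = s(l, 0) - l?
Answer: -7654/9 ≈ -850.44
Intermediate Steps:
s(j, n) = 61/9 (s(j, n) = 7 - sqrt(6 - 2)/9 = 7 - sqrt(4)/9 = 7 - 1/9*2 = 7 - 2/9 = 61/9)
M(l, V) = 133/9 - l (M(l, V) = 8 + (61/9 - l) = 133/9 - l)
-43*M(-2 - 3, 3) = -43*(133/9 - (-2 - 3)) = -43*(133/9 - 1*(-5)) = -43*(133/9 + 5) = -43*178/9 = -7654/9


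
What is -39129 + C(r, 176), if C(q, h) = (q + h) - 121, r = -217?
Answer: -39291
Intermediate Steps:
C(q, h) = -121 + h + q (C(q, h) = (h + q) - 121 = -121 + h + q)
-39129 + C(r, 176) = -39129 + (-121 + 176 - 217) = -39129 - 162 = -39291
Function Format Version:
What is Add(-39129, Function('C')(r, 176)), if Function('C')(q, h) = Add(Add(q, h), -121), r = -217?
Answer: -39291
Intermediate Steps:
Function('C')(q, h) = Add(-121, h, q) (Function('C')(q, h) = Add(Add(h, q), -121) = Add(-121, h, q))
Add(-39129, Function('C')(r, 176)) = Add(-39129, Add(-121, 176, -217)) = Add(-39129, -162) = -39291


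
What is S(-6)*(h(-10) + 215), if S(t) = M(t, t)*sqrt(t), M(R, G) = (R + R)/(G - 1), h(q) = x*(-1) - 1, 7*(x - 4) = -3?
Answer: 17676*I*sqrt(6)/49 ≈ 883.62*I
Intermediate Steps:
x = 25/7 (x = 4 + (1/7)*(-3) = 4 - 3/7 = 25/7 ≈ 3.5714)
h(q) = -32/7 (h(q) = (25/7)*(-1) - 1 = -25/7 - 1 = -32/7)
M(R, G) = 2*R/(-1 + G) (M(R, G) = (2*R)/(-1 + G) = 2*R/(-1 + G))
S(t) = 2*t**(3/2)/(-1 + t) (S(t) = (2*t/(-1 + t))*sqrt(t) = 2*t**(3/2)/(-1 + t))
S(-6)*(h(-10) + 215) = (2*(-6)**(3/2)/(-1 - 6))*(-32/7 + 215) = (2*(-6*I*sqrt(6))/(-7))*(1473/7) = (2*(-6*I*sqrt(6))*(-1/7))*(1473/7) = (12*I*sqrt(6)/7)*(1473/7) = 17676*I*sqrt(6)/49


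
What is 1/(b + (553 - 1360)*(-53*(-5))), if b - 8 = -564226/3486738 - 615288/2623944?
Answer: -190604276139/40760228177944189 ≈ -4.6762e-6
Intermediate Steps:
b = 1449295761656/190604276139 (b = 8 + (-564226/3486738 - 615288/2623944) = 8 + (-564226*1/3486738 - 615288*1/2623944) = 8 + (-282113/1743369 - 25637/109331) = 8 - 75538447456/190604276139 = 1449295761656/190604276139 ≈ 7.6037)
1/(b + (553 - 1360)*(-53*(-5))) = 1/(1449295761656/190604276139 + (553 - 1360)*(-53*(-5))) = 1/(1449295761656/190604276139 - 807*265) = 1/(1449295761656/190604276139 - 213855) = 1/(-40760228177944189/190604276139) = -190604276139/40760228177944189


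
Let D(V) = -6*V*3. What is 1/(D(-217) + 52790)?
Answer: 1/56696 ≈ 1.7638e-5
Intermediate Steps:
D(V) = -18*V
1/(D(-217) + 52790) = 1/(-18*(-217) + 52790) = 1/(3906 + 52790) = 1/56696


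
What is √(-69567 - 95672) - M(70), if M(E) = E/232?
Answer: -35/116 + I*√165239 ≈ -0.30172 + 406.5*I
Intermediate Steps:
M(E) = E/232 (M(E) = E*(1/232) = E/232)
√(-69567 - 95672) - M(70) = √(-69567 - 95672) - 70/232 = √(-165239) - 1*35/116 = I*√165239 - 35/116 = -35/116 + I*√165239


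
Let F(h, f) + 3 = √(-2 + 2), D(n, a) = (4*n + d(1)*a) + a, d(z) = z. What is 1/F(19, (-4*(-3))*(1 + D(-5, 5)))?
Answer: -⅓ ≈ -0.33333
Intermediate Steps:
D(n, a) = 2*a + 4*n (D(n, a) = (4*n + 1*a) + a = (4*n + a) + a = (a + 4*n) + a = 2*a + 4*n)
F(h, f) = -3 (F(h, f) = -3 + √(-2 + 2) = -3 + √0 = -3 + 0 = -3)
1/F(19, (-4*(-3))*(1 + D(-5, 5))) = 1/(-3) = -⅓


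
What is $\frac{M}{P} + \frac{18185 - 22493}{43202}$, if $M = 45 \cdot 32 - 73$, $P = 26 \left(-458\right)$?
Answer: $- \frac{55178399}{257224708} \approx -0.21451$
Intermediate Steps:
$P = -11908$
$M = 1367$ ($M = 1440 - 73 = 1367$)
$\frac{M}{P} + \frac{18185 - 22493}{43202} = \frac{1367}{-11908} + \frac{18185 - 22493}{43202} = 1367 \left(- \frac{1}{11908}\right) - \frac{2154}{21601} = - \frac{1367}{11908} - \frac{2154}{21601} = - \frac{55178399}{257224708}$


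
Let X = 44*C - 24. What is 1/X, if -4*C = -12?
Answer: 1/108 ≈ 0.0092593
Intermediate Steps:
C = 3 (C = -¼*(-12) = 3)
X = 108 (X = 44*3 - 24 = 132 - 24 = 108)
1/X = 1/108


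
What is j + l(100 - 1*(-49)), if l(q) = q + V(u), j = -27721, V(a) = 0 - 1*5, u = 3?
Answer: -27577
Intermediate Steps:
V(a) = -5 (V(a) = 0 - 5 = -5)
l(q) = -5 + q (l(q) = q - 5 = -5 + q)
j + l(100 - 1*(-49)) = -27721 + (-5 + (100 - 1*(-49))) = -27721 + (-5 + (100 + 49)) = -27721 + (-5 + 149) = -27721 + 144 = -27577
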